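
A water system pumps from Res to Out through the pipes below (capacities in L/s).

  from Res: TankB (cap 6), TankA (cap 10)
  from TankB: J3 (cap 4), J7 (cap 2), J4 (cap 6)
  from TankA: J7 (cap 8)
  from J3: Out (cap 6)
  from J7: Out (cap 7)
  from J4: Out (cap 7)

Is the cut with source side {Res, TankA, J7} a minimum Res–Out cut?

Given cut capacity: 6 + 7 = 13.
Augment Res→TankB→J3→Out: bottleneck 4, flow now 4.
Augment Res→TankB→J7→Out: bottleneck 2, flow now 6.
Augment Res→TankA→J7→Out: bottleneck 5, flow now 11.
Augment Res→TankA→J7→TankB→J4→Out: bottleneck 2, flow now 13. (uses reverse residual edge)
No augmenting path remains; maximum flow = 13.
Cut capacity 13 equals the max flow, so it is a minimum cut.

Yes — it is a minimum cut (capacity 13).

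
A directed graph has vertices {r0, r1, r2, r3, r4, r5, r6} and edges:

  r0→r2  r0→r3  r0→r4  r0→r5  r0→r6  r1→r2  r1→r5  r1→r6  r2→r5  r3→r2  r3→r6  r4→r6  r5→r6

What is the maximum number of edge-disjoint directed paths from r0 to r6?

Assign every edge capacity 1; by Menger, the answer equals the max flow.
Path r0→r6 (+1); total 1.
Path r0→r3→r6 (+1); total 2.
Path r0→r4→r6 (+1); total 3.
Path r0→r5→r6 (+1); total 4.
No residual r0→r6 path; max flow = 4.
Certifying cut of size 4: {r0→r3, r0→r4, r0→r6, r5→r6}.

4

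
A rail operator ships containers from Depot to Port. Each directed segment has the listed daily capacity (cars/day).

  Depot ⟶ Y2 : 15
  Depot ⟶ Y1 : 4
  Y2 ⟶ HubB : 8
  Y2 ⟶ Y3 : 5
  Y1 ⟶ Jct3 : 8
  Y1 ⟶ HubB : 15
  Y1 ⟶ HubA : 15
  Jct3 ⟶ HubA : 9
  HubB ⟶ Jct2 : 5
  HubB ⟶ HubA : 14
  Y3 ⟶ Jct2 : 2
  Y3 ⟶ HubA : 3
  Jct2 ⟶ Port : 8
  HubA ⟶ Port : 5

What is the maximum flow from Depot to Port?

Augment Depot→Y1→HubA→Port: bottleneck 4, flow now 4.
Augment Depot→Y2→HubB→Jct2→Port: bottleneck 5, flow now 9.
Augment Depot→Y2→HubB→HubA→Port: bottleneck 1, flow now 10.
Augment Depot→Y2→Y3→Jct2→Port: bottleneck 2, flow now 12.
No augmenting path remains; maximum flow = 12.
In the residual graph, reachable from Depot: {Depot, Y2, Y1, Jct3, HubB, Y3, HubA}.
Min-cut edges: HubB→Jct2 (5), Y3→Jct2 (2), HubA→Port (5); capacity 5 + 2 + 5 = 12.
This cut is saturated, so no flow can exceed 12.

12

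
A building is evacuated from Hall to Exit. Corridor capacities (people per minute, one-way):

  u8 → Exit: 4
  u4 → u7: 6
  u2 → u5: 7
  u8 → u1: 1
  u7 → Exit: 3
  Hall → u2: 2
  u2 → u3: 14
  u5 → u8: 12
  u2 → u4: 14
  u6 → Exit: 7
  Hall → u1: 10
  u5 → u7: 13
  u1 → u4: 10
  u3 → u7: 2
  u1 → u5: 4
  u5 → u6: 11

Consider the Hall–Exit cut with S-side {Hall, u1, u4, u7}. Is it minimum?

Given cut capacity: 2 + 4 + 3 = 9.
Augment Hall→u1→u4→u7→Exit: bottleneck 3, flow now 3.
Augment Hall→u1→u5→u6→Exit: bottleneck 4, flow now 7.
Augment Hall→u2→u5→u6→Exit: bottleneck 2, flow now 9.
No augmenting path remains; maximum flow = 9.
Cut capacity 9 equals the max flow, so it is a minimum cut.

Yes — it is a minimum cut (capacity 9).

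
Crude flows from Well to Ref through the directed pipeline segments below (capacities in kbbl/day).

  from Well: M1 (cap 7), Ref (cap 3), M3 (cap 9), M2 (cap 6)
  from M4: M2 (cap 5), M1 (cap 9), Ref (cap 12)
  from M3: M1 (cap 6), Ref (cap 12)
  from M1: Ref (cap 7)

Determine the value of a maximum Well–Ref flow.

Augment Well→Ref: bottleneck 3, flow now 3.
Augment Well→M3→Ref: bottleneck 9, flow now 12.
Augment Well→M1→Ref: bottleneck 7, flow now 19.
No augmenting path remains; maximum flow = 19.
In the residual graph, reachable from Well: {Well, M2}.
Min-cut edges: Well→M3 (9), Well→M1 (7), Well→Ref (3); capacity 9 + 7 + 3 = 19.
This cut is saturated, so no flow can exceed 19.

19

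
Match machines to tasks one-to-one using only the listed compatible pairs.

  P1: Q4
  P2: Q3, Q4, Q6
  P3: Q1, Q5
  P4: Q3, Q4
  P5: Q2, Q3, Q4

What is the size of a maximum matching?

5

Unit-capacity flow: source→left, listed edges, right→sink; max matching = max flow.
Augmenting path P1→Q4 (+1); matched 1.
Augmenting path P2→Q3 (+1); matched 2.
Augmenting path P3→Q1 (+1); matched 3.
Augmenting path P5→Q2 (+1); matched 4.
Augmenting path P4→Q3→P2→Q6 (+1); matched 5.
No augmenting path remains; maximum matching = 5.
König certificate: {P1, P2, P3, P4, P5} is a vertex cover of size 5 (every listed pair touches it), so no matching can be larger.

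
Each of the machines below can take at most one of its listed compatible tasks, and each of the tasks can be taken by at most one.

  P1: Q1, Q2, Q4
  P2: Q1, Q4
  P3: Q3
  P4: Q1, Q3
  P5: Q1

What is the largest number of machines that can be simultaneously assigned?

Unit-capacity flow: source→left, listed edges, right→sink; max matching = max flow.
Augmenting path P1→Q1 (+1); matched 1.
Augmenting path P2→Q4 (+1); matched 2.
Augmenting path P3→Q3 (+1); matched 3.
Augmenting path P4→Q1→P1→Q2 (+1); matched 4.
No augmenting path remains; maximum matching = 4.
König certificate: {P1, P2, Q1, Q3} is a vertex cover of size 4 (every listed pair touches it), so no matching can be larger.

4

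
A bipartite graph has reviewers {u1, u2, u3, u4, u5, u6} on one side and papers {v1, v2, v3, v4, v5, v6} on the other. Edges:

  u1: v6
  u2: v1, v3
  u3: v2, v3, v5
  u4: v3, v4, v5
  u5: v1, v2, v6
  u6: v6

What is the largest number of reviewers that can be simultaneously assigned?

Unit-capacity flow: source→left, listed edges, right→sink; max matching = max flow.
Augmenting path u1→v6 (+1); matched 1.
Augmenting path u2→v1 (+1); matched 2.
Augmenting path u3→v2 (+1); matched 3.
Augmenting path u4→v3 (+1); matched 4.
Augmenting path u5→v2→u3→v5 (+1); matched 5.
No augmenting path remains; maximum matching = 5.
König certificate: {u2, u3, u4, u5, v6} is a vertex cover of size 5 (every listed pair touches it), so no matching can be larger.

5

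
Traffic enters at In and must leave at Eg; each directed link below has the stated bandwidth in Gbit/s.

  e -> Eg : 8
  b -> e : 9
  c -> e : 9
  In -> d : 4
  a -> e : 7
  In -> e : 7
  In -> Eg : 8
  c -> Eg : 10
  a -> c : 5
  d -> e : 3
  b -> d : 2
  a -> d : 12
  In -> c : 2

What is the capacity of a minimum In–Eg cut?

Augment In→Eg: bottleneck 8, flow now 8.
Augment In→c→Eg: bottleneck 2, flow now 10.
Augment In→e→Eg: bottleneck 7, flow now 17.
Augment In→d→e→Eg: bottleneck 1, flow now 18.
No augmenting path remains; maximum flow = 18.
By max-flow min-cut, the minimum cut capacity equals the max flow.
In the residual graph, reachable from In: {In, d, e}.
Min-cut edges: In→c (2), In→Eg (8), e→Eg (8); capacity 2 + 8 + 8 = 18.

18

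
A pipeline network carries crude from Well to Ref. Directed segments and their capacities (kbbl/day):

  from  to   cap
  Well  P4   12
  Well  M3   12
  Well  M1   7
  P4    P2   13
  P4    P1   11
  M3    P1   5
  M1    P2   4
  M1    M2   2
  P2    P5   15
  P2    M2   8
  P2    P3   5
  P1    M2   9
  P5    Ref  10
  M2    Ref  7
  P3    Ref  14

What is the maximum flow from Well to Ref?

Augment Well→M1→M2→Ref: bottleneck 2, flow now 2.
Augment Well→P4→P2→P5→Ref: bottleneck 10, flow now 12.
Augment Well→P4→P2→M2→Ref: bottleneck 2, flow now 14.
Augment Well→M3→P1→M2→Ref: bottleneck 3, flow now 17.
Augment Well→M1→P2→P3→Ref: bottleneck 4, flow now 21.
Augment Well→M3→P1→M2→P2→P3→Ref: bottleneck 1, flow now 22. (uses reverse residual edge)
No augmenting path remains; maximum flow = 22.
In the residual graph, reachable from Well: {Well, P4, M3, M1, P2, P1, P5, M2}.
Min-cut edges: P2→P3 (5), P5→Ref (10), M2→Ref (7); capacity 5 + 10 + 7 = 22.
This cut is saturated, so no flow can exceed 22.

22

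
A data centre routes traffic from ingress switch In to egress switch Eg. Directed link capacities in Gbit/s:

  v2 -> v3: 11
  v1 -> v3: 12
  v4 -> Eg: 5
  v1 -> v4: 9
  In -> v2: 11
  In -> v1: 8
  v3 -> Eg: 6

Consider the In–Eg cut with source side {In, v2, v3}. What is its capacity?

Edges leaving {In, v2, v3}: In→v1 (8), v3→Eg (6).
Cut capacity = 8 + 6 = 14.

14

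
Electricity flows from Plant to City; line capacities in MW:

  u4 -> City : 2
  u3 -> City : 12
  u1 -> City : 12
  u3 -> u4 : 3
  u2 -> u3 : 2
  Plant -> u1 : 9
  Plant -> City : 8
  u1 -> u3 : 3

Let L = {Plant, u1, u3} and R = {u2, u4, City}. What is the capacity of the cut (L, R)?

Edges leaving {Plant, u1, u3}: Plant→City (8), u1→City (12), u3→u4 (3), u3→City (12).
Cut capacity = 8 + 12 + 3 + 12 = 35.

35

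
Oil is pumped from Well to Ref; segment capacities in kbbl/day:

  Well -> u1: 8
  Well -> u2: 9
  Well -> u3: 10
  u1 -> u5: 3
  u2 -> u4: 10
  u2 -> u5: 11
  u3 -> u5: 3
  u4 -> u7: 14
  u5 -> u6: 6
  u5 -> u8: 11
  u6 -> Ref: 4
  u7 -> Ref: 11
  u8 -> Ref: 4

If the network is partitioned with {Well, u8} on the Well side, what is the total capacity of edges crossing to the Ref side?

31

Edges leaving {Well, u8}: Well→u1 (8), Well→u2 (9), Well→u3 (10), u8→Ref (4).
Cut capacity = 8 + 9 + 10 + 4 = 31.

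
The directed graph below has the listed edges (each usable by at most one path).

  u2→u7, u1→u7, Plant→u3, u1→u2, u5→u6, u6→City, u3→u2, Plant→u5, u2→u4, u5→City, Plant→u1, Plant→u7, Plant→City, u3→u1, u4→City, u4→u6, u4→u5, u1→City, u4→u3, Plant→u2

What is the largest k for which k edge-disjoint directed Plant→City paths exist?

Assign every edge capacity 1; by Menger, the answer equals the max flow.
Path Plant→City (+1); total 1.
Path Plant→u1→City (+1); total 2.
Path Plant→u5→City (+1); total 3.
Path Plant→u2→u4→City (+1); total 4.
No residual Plant→City path; max flow = 4.
Certifying cut of size 4: {Plant→City, Plant→u5, u1→City, u2→u4}.

4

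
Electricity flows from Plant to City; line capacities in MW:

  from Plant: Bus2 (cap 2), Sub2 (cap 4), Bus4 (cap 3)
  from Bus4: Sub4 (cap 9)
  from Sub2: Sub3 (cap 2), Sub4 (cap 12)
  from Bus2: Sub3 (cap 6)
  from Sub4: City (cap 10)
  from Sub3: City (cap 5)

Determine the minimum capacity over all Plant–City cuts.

Augment Plant→Bus4→Sub4→City: bottleneck 3, flow now 3.
Augment Plant→Sub2→Sub4→City: bottleneck 4, flow now 7.
Augment Plant→Bus2→Sub3→City: bottleneck 2, flow now 9.
No augmenting path remains; maximum flow = 9.
By max-flow min-cut, the minimum cut capacity equals the max flow.
In the residual graph, reachable from Plant: {Plant}.
Min-cut edges: Plant→Bus4 (3), Plant→Sub2 (4), Plant→Bus2 (2); capacity 3 + 4 + 2 = 9.

9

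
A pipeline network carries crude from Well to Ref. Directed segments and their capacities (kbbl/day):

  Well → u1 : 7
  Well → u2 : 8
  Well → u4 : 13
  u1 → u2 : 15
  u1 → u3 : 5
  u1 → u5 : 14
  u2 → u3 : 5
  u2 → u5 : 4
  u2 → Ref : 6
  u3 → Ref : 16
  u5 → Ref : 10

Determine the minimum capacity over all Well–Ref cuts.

15

Augment Well→u2→Ref: bottleneck 6, flow now 6.
Augment Well→u1→u3→Ref: bottleneck 5, flow now 11.
Augment Well→u1→u5→Ref: bottleneck 2, flow now 13.
Augment Well→u2→u3→Ref: bottleneck 2, flow now 15.
No augmenting path remains; maximum flow = 15.
By max-flow min-cut, the minimum cut capacity equals the max flow.
In the residual graph, reachable from Well: {Well, u4}.
Min-cut edges: Well→u1 (7), Well→u2 (8); capacity 7 + 8 = 15.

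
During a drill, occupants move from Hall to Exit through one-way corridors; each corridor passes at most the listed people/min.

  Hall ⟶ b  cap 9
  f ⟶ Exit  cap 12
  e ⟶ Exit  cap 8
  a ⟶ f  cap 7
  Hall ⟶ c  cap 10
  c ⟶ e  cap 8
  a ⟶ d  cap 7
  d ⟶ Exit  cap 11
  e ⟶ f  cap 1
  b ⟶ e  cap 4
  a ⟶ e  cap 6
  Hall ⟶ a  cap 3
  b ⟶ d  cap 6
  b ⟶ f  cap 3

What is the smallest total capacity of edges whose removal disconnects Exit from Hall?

Augment Hall→a→d→Exit: bottleneck 3, flow now 3.
Augment Hall→b→d→Exit: bottleneck 6, flow now 9.
Augment Hall→b→e→Exit: bottleneck 3, flow now 12.
Augment Hall→c→e→Exit: bottleneck 5, flow now 17.
Augment Hall→c→e→f→Exit: bottleneck 1, flow now 18.
Augment Hall→c→e→b→f→Exit: bottleneck 2, flow now 20. (uses reverse residual edge)
No augmenting path remains; maximum flow = 20.
By max-flow min-cut, the minimum cut capacity equals the max flow.
In the residual graph, reachable from Hall: {Hall, c}.
Min-cut edges: Hall→a (3), Hall→b (9), c→e (8); capacity 3 + 9 + 8 = 20.

20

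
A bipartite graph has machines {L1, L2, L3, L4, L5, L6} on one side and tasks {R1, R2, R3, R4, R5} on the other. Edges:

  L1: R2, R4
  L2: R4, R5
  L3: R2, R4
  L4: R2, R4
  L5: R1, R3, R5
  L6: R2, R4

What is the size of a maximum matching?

4

Unit-capacity flow: source→left, listed edges, right→sink; max matching = max flow.
Augmenting path L1→R2 (+1); matched 1.
Augmenting path L2→R4 (+1); matched 2.
Augmenting path L5→R1 (+1); matched 3.
Augmenting path L3→R4→L2→R5 (+1); matched 4.
No augmenting path remains; maximum matching = 4.
König certificate: {L2, L5, R2, R4} is a vertex cover of size 4 (every listed pair touches it), so no matching can be larger.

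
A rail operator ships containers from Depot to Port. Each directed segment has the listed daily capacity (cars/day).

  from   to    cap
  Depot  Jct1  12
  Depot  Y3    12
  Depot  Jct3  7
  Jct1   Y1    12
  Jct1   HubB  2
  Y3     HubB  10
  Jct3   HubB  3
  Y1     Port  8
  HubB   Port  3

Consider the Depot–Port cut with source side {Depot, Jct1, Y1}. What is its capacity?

29

Edges leaving {Depot, Jct1, Y1}: Depot→Y3 (12), Depot→Jct3 (7), Jct1→HubB (2), Y1→Port (8).
Cut capacity = 12 + 7 + 2 + 8 = 29.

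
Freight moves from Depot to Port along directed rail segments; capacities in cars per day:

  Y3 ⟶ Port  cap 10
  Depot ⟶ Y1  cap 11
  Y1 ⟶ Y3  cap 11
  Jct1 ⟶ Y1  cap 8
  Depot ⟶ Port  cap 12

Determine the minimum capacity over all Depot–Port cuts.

Augment Depot→Port: bottleneck 12, flow now 12.
Augment Depot→Y1→Y3→Port: bottleneck 10, flow now 22.
No augmenting path remains; maximum flow = 22.
By max-flow min-cut, the minimum cut capacity equals the max flow.
In the residual graph, reachable from Depot: {Depot, Y1, Y3}.
Min-cut edges: Depot→Port (12), Y3→Port (10); capacity 12 + 10 = 22.

22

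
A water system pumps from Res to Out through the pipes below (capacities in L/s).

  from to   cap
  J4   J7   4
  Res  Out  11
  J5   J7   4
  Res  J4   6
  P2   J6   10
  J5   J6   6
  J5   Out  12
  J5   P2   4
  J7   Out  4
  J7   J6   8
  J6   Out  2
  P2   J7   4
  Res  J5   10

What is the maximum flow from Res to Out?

25

Augment Res→Out: bottleneck 11, flow now 11.
Augment Res→J5→Out: bottleneck 10, flow now 21.
Augment Res→J4→J7→Out: bottleneck 4, flow now 25.
No augmenting path remains; maximum flow = 25.
In the residual graph, reachable from Res: {Res, J4}.
Min-cut edges: Res→J5 (10), Res→Out (11), J4→J7 (4); capacity 10 + 11 + 4 = 25.
This cut is saturated, so no flow can exceed 25.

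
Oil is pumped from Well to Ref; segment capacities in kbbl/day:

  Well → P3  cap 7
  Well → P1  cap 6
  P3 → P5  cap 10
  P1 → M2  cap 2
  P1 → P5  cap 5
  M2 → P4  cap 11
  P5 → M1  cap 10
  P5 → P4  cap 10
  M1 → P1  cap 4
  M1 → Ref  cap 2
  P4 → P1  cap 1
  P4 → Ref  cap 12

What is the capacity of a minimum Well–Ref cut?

Augment Well→P3→P5→M1→Ref: bottleneck 2, flow now 2.
Augment Well→P3→P5→P4→Ref: bottleneck 5, flow now 7.
Augment Well→P1→M2→P4→Ref: bottleneck 2, flow now 9.
Augment Well→P1→P5→P4→Ref: bottleneck 4, flow now 13.
No augmenting path remains; maximum flow = 13.
By max-flow min-cut, the minimum cut capacity equals the max flow.
In the residual graph, reachable from Well: {Well}.
Min-cut edges: Well→P3 (7), Well→P1 (6); capacity 7 + 6 = 13.

13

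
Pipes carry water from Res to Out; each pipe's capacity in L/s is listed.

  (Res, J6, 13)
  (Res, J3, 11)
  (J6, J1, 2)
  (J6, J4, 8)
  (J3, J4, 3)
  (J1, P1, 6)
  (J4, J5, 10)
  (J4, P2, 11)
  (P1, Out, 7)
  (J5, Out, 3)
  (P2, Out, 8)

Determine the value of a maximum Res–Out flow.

Augment Res→J6→J1→P1→Out: bottleneck 2, flow now 2.
Augment Res→J6→J4→J5→Out: bottleneck 3, flow now 5.
Augment Res→J6→J4→P2→Out: bottleneck 5, flow now 10.
Augment Res→J3→J4→P2→Out: bottleneck 3, flow now 13.
No augmenting path remains; maximum flow = 13.
In the residual graph, reachable from Res: {Res, J6, J3}.
Min-cut edges: J6→J1 (2), J6→J4 (8), J3→J4 (3); capacity 2 + 8 + 3 = 13.
This cut is saturated, so no flow can exceed 13.

13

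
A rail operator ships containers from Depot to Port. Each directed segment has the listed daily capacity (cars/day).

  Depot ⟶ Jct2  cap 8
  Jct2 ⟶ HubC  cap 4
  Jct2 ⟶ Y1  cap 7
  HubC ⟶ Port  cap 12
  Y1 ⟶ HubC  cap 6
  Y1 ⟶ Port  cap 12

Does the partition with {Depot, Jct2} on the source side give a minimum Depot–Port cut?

Given cut capacity: 4 + 7 = 11.
Augment Depot→Jct2→HubC→Port: bottleneck 4, flow now 4.
Augment Depot→Jct2→Y1→Port: bottleneck 4, flow now 8.
No augmenting path remains; maximum flow = 8.
In the residual graph, reachable from Depot: {Depot}.
Min-cut edges: Depot→Jct2 (8); capacity 8 = 8.
Cut capacity 11 exceeds the max flow 8, so it is not minimum.

No — its capacity is 11, but the minimum cut has capacity 8.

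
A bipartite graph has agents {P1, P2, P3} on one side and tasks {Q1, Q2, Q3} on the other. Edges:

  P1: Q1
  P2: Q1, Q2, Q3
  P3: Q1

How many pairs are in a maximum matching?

Unit-capacity flow: source→left, listed edges, right→sink; max matching = max flow.
Augmenting path P1→Q1 (+1); matched 1.
Augmenting path P2→Q2 (+1); matched 2.
No augmenting path remains; maximum matching = 2.
König certificate: {P2, Q1} is a vertex cover of size 2 (every listed pair touches it), so no matching can be larger.

2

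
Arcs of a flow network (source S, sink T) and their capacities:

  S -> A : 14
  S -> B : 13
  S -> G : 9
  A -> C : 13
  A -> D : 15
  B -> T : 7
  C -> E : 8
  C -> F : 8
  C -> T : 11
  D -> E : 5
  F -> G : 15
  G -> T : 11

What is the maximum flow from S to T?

Augment S→B→T: bottleneck 7, flow now 7.
Augment S→G→T: bottleneck 9, flow now 16.
Augment S→A→C→T: bottleneck 11, flow now 27.
Augment S→A→C→F→G→T: bottleneck 2, flow now 29.
No augmenting path remains; maximum flow = 29.
In the residual graph, reachable from S: {S, A, B, D, E}.
Min-cut edges: S→G (9), A→C (13), B→T (7); capacity 9 + 13 + 7 = 29.
This cut is saturated, so no flow can exceed 29.

29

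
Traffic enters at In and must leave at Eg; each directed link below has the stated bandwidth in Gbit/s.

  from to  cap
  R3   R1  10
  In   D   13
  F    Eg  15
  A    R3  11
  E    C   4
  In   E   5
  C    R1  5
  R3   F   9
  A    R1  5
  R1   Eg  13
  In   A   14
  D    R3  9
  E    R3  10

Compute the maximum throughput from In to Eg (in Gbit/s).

22

Augment In→A→R1→Eg: bottleneck 5, flow now 5.
Augment In→D→R3→R1→Eg: bottleneck 8, flow now 13.
Augment In→D→R3→F→Eg: bottleneck 1, flow now 14.
Augment In→E→R3→F→Eg: bottleneck 5, flow now 19.
Augment In→A→R3→F→Eg: bottleneck 3, flow now 22.
No augmenting path remains; maximum flow = 22.
In the residual graph, reachable from In: {In, D, E, A, R3, C, R1}.
Min-cut edges: R3→F (9), R1→Eg (13); capacity 9 + 13 = 22.
This cut is saturated, so no flow can exceed 22.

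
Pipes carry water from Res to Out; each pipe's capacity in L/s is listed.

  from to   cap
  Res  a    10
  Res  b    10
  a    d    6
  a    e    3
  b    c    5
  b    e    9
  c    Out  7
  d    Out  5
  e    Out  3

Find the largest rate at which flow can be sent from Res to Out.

13

Augment Res→a→d→Out: bottleneck 5, flow now 5.
Augment Res→a→e→Out: bottleneck 3, flow now 8.
Augment Res→b→c→Out: bottleneck 5, flow now 13.
No augmenting path remains; maximum flow = 13.
In the residual graph, reachable from Res: {Res, a, b, d, e}.
Min-cut edges: b→c (5), d→Out (5), e→Out (3); capacity 5 + 5 + 3 = 13.
This cut is saturated, so no flow can exceed 13.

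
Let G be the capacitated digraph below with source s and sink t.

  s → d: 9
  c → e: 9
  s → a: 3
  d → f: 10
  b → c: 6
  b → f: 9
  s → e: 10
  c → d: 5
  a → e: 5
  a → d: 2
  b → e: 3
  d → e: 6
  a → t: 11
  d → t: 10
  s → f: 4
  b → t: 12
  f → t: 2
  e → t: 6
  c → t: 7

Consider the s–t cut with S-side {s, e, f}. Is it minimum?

Yes — it is a minimum cut (capacity 20).

Given cut capacity: 3 + 9 + 6 + 2 = 20.
Augment s→a→t: bottleneck 3, flow now 3.
Augment s→d→t: bottleneck 9, flow now 12.
Augment s→e→t: bottleneck 6, flow now 18.
Augment s→f→t: bottleneck 2, flow now 20.
No augmenting path remains; maximum flow = 20.
Cut capacity 20 equals the max flow, so it is a minimum cut.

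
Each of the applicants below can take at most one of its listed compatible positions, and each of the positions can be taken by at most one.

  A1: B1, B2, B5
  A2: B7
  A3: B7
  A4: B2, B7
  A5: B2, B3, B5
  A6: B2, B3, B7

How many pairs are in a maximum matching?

Unit-capacity flow: source→left, listed edges, right→sink; max matching = max flow.
Augmenting path A1→B1 (+1); matched 1.
Augmenting path A2→B7 (+1); matched 2.
Augmenting path A4→B2 (+1); matched 3.
Augmenting path A5→B3 (+1); matched 4.
Augmenting path A6→B3→A5→B5 (+1); matched 5.
No augmenting path remains; maximum matching = 5.
König certificate: {A1, A4, A5, A6, B7} is a vertex cover of size 5 (every listed pair touches it), so no matching can be larger.

5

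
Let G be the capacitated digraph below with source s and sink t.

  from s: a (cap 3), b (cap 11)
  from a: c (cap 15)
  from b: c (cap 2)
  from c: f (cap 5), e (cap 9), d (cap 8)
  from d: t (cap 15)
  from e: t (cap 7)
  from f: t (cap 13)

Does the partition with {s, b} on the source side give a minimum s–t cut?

Given cut capacity: 3 + 2 = 5.
Augment s→a→c→d→t: bottleneck 3, flow now 3.
Augment s→b→c→d→t: bottleneck 2, flow now 5.
No augmenting path remains; maximum flow = 5.
Cut capacity 5 equals the max flow, so it is a minimum cut.

Yes — it is a minimum cut (capacity 5).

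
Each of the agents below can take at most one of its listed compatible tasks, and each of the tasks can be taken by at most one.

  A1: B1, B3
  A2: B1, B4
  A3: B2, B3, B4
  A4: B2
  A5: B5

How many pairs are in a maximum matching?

5

Unit-capacity flow: source→left, listed edges, right→sink; max matching = max flow.
Augmenting path A1→B1 (+1); matched 1.
Augmenting path A2→B4 (+1); matched 2.
Augmenting path A3→B2 (+1); matched 3.
Augmenting path A5→B5 (+1); matched 4.
Augmenting path A4→B2→A3→B3 (+1); matched 5.
No augmenting path remains; maximum matching = 5.
König certificate: {A1, A2, A3, A4, A5} is a vertex cover of size 5 (every listed pair touches it), so no matching can be larger.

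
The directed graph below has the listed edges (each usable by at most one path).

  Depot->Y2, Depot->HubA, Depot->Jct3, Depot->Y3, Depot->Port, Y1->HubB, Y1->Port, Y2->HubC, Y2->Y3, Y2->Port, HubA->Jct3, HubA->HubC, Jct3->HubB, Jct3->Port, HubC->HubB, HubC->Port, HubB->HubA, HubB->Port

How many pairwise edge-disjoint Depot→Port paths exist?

Assign every edge capacity 1; by Menger, the answer equals the max flow.
Path Depot→Port (+1); total 1.
Path Depot→Y2→Port (+1); total 2.
Path Depot→Jct3→Port (+1); total 3.
Path Depot→HubA→HubC→Port (+1); total 4.
No residual Depot→Port path; max flow = 4.
Certifying cut of size 4: {Depot→HubA, Depot→Jct3, Depot→Port, Depot→Y2}.

4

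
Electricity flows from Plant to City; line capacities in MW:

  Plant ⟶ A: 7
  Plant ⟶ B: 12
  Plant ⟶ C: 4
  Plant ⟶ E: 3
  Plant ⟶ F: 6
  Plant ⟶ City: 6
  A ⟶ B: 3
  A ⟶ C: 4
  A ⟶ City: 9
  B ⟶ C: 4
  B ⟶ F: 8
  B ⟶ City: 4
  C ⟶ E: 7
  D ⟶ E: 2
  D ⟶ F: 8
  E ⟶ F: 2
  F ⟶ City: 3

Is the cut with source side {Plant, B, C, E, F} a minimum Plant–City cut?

Given cut capacity: 7 + 6 + 4 + 3 = 20.
Augment Plant→City: bottleneck 6, flow now 6.
Augment Plant→A→City: bottleneck 7, flow now 13.
Augment Plant→B→City: bottleneck 4, flow now 17.
Augment Plant→F→City: bottleneck 3, flow now 20.
No augmenting path remains; maximum flow = 20.
Cut capacity 20 equals the max flow, so it is a minimum cut.

Yes — it is a minimum cut (capacity 20).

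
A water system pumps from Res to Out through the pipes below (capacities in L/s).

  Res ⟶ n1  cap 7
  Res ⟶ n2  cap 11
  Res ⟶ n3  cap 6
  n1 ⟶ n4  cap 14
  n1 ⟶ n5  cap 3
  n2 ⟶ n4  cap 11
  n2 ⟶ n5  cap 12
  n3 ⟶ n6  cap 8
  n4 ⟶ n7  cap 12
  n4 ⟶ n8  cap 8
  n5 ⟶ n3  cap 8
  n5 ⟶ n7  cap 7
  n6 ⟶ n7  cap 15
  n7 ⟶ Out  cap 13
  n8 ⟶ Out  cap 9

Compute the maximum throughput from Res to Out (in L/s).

Augment Res→n1→n4→n7→Out: bottleneck 7, flow now 7.
Augment Res→n2→n4→n7→Out: bottleneck 5, flow now 12.
Augment Res→n2→n4→n8→Out: bottleneck 6, flow now 18.
Augment Res→n3→n6→n7→Out: bottleneck 1, flow now 19.
Augment Res→n3→n6→n7→n4→n8→Out: bottleneck 2, flow now 21. (uses reverse residual edge)
No augmenting path remains; maximum flow = 21.
In the residual graph, reachable from Res: {Res, n1, n2, n3, n4, n5, n6, n7}.
Min-cut edges: n4→n8 (8), n7→Out (13); capacity 8 + 13 = 21.
This cut is saturated, so no flow can exceed 21.

21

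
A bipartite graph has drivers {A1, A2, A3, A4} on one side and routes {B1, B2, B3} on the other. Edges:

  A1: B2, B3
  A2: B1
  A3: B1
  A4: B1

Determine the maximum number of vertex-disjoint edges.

2

Unit-capacity flow: source→left, listed edges, right→sink; max matching = max flow.
Augmenting path A1→B2 (+1); matched 1.
Augmenting path A2→B1 (+1); matched 2.
No augmenting path remains; maximum matching = 2.
König certificate: {A1, B1} is a vertex cover of size 2 (every listed pair touches it), so no matching can be larger.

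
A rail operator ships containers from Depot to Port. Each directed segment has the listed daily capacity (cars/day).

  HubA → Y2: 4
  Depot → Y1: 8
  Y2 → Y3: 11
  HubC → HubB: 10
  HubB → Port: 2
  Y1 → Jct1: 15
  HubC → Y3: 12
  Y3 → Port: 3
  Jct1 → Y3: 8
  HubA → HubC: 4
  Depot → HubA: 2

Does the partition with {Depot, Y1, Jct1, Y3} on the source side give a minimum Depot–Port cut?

Given cut capacity: 2 + 3 = 5.
Augment Depot→HubA→HubC→HubB→Port: bottleneck 2, flow now 2.
Augment Depot→Y1→Jct1→Y3→Port: bottleneck 3, flow now 5.
No augmenting path remains; maximum flow = 5.
Cut capacity 5 equals the max flow, so it is a minimum cut.

Yes — it is a minimum cut (capacity 5).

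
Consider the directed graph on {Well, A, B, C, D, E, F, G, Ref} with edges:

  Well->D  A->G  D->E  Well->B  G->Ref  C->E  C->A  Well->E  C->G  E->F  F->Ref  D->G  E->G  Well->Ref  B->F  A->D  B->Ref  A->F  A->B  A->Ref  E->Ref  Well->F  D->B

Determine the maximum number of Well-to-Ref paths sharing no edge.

Assign every edge capacity 1; by Menger, the answer equals the max flow.
Path Well→Ref (+1); total 1.
Path Well→B→Ref (+1); total 2.
Path Well→E→Ref (+1); total 3.
Path Well→F→Ref (+1); total 4.
Path Well→D→G→Ref (+1); total 5.
No residual Well→Ref path; max flow = 5.
Certifying cut of size 5: {Well→B, Well→D, Well→E, Well→F, Well→Ref}.

5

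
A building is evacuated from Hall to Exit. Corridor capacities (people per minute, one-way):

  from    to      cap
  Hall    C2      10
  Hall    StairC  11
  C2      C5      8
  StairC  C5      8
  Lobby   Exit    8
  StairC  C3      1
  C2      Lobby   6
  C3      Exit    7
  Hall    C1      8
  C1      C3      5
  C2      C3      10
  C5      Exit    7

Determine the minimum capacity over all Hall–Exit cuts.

Augment Hall→C2→C3→Exit: bottleneck 7, flow now 7.
Augment Hall→C2→Lobby→Exit: bottleneck 3, flow now 10.
Augment Hall→StairC→C5→Exit: bottleneck 7, flow now 17.
Augment Hall→StairC→C3→C2→Lobby→Exit: bottleneck 1, flow now 18. (uses reverse residual edge)
Augment Hall→C1→C3→C2→Lobby→Exit: bottleneck 2, flow now 20. (uses reverse residual edge)
No augmenting path remains; maximum flow = 20.
By max-flow min-cut, the minimum cut capacity equals the max flow.
In the residual graph, reachable from Hall: {Hall, C2, StairC, C1, C3, C5}.
Min-cut edges: C2→Lobby (6), C3→Exit (7), C5→Exit (7); capacity 6 + 7 + 7 = 20.

20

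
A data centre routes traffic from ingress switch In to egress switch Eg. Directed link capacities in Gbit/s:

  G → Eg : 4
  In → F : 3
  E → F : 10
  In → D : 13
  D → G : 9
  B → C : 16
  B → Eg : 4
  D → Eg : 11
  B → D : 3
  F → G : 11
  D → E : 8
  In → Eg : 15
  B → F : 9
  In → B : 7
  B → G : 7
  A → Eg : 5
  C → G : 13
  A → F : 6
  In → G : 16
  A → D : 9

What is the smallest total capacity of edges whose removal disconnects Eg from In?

34

Augment In→Eg: bottleneck 15, flow now 15.
Augment In→B→Eg: bottleneck 4, flow now 19.
Augment In→D→Eg: bottleneck 11, flow now 30.
Augment In→G→Eg: bottleneck 4, flow now 34.
No augmenting path remains; maximum flow = 34.
By max-flow min-cut, the minimum cut capacity equals the max flow.
In the residual graph, reachable from In: {In, B, C, D, E, F, G}.
Min-cut edges: In→Eg (15), B→Eg (4), D→Eg (11), G→Eg (4); capacity 15 + 4 + 11 + 4 = 34.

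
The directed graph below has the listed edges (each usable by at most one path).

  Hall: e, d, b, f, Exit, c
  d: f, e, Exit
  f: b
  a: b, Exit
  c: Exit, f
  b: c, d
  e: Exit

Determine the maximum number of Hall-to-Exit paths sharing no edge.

Assign every edge capacity 1; by Menger, the answer equals the max flow.
Path Hall→Exit (+1); total 1.
Path Hall→c→Exit (+1); total 2.
Path Hall→d→Exit (+1); total 3.
Path Hall→e→Exit (+1); total 4.
No residual Hall→Exit path; max flow = 4.
Certifying cut of size 4: {Hall→Exit, c→Exit, d→Exit, e→Exit}.

4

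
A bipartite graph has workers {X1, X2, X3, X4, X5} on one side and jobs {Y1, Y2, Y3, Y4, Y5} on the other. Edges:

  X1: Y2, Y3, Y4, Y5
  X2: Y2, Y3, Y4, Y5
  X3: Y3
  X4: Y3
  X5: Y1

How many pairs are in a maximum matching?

Unit-capacity flow: source→left, listed edges, right→sink; max matching = max flow.
Augmenting path X1→Y2 (+1); matched 1.
Augmenting path X2→Y3 (+1); matched 2.
Augmenting path X5→Y1 (+1); matched 3.
Augmenting path X3→Y3→X2→Y4 (+1); matched 4.
No augmenting path remains; maximum matching = 4.
König certificate: {X1, X2, X5, Y3} is a vertex cover of size 4 (every listed pair touches it), so no matching can be larger.

4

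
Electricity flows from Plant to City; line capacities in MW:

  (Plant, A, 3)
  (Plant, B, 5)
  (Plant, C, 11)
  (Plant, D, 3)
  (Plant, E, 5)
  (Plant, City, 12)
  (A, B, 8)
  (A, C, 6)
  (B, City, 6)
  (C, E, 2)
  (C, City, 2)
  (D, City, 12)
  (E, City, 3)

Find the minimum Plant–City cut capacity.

26

Augment Plant→City: bottleneck 12, flow now 12.
Augment Plant→B→City: bottleneck 5, flow now 17.
Augment Plant→C→City: bottleneck 2, flow now 19.
Augment Plant→D→City: bottleneck 3, flow now 22.
Augment Plant→E→City: bottleneck 3, flow now 25.
Augment Plant→A→B→City: bottleneck 1, flow now 26.
No augmenting path remains; maximum flow = 26.
By max-flow min-cut, the minimum cut capacity equals the max flow.
In the residual graph, reachable from Plant: {Plant, A, B, C, E}.
Min-cut edges: Plant→D (3), Plant→City (12), B→City (6), C→City (2), E→City (3); capacity 3 + 12 + 6 + 2 + 3 = 26.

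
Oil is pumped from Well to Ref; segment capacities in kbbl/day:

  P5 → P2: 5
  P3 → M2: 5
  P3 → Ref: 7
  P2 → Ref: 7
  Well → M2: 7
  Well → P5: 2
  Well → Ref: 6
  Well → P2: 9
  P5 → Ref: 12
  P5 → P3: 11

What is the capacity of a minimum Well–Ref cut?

Augment Well→Ref: bottleneck 6, flow now 6.
Augment Well→P5→Ref: bottleneck 2, flow now 8.
Augment Well→P2→Ref: bottleneck 7, flow now 15.
No augmenting path remains; maximum flow = 15.
By max-flow min-cut, the minimum cut capacity equals the max flow.
In the residual graph, reachable from Well: {Well, P2, M2}.
Min-cut edges: Well→P5 (2), Well→Ref (6), P2→Ref (7); capacity 2 + 6 + 7 = 15.

15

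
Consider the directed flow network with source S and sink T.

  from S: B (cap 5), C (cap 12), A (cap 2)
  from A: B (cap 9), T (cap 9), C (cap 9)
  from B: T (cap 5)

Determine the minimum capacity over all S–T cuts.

Augment S→A→T: bottleneck 2, flow now 2.
Augment S→B→T: bottleneck 5, flow now 7.
No augmenting path remains; maximum flow = 7.
By max-flow min-cut, the minimum cut capacity equals the max flow.
In the residual graph, reachable from S: {S, C}.
Min-cut edges: S→A (2), S→B (5); capacity 2 + 5 = 7.

7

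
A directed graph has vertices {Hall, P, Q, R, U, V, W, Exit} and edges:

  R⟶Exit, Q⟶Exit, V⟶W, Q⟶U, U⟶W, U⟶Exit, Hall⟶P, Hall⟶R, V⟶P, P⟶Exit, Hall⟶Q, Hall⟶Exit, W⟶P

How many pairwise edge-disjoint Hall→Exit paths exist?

4

Assign every edge capacity 1; by Menger, the answer equals the max flow.
Path Hall→Exit (+1); total 1.
Path Hall→P→Exit (+1); total 2.
Path Hall→Q→Exit (+1); total 3.
Path Hall→R→Exit (+1); total 4.
No residual Hall→Exit path; max flow = 4.
Certifying cut of size 4: {Hall→Exit, Hall→P, Hall→Q, Hall→R}.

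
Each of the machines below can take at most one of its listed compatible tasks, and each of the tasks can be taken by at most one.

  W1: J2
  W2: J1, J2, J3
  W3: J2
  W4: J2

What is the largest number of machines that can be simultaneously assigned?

2

Unit-capacity flow: source→left, listed edges, right→sink; max matching = max flow.
Augmenting path W1→J2 (+1); matched 1.
Augmenting path W2→J1 (+1); matched 2.
No augmenting path remains; maximum matching = 2.
König certificate: {W2, J2} is a vertex cover of size 2 (every listed pair touches it), so no matching can be larger.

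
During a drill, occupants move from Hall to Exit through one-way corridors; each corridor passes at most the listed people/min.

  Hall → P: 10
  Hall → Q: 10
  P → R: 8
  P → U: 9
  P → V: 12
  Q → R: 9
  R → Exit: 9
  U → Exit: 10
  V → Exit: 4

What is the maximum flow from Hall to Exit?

19

Augment Hall→P→R→Exit: bottleneck 8, flow now 8.
Augment Hall→P→U→Exit: bottleneck 2, flow now 10.
Augment Hall→Q→R→Exit: bottleneck 1, flow now 11.
Augment Hall→Q→R→P→U→Exit: bottleneck 7, flow now 18. (uses reverse residual edge)
Augment Hall→Q→R→P→V→Exit: bottleneck 1, flow now 19. (uses reverse residual edge)
No augmenting path remains; maximum flow = 19.
In the residual graph, reachable from Hall: {Hall, Q}.
Min-cut edges: Hall→P (10), Q→R (9); capacity 10 + 9 = 19.
This cut is saturated, so no flow can exceed 19.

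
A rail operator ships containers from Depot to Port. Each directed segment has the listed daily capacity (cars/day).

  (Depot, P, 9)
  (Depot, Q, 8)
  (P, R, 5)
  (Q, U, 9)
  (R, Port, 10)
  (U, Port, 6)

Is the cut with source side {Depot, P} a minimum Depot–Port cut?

Given cut capacity: 8 + 5 = 13.
Augment Depot→P→R→Port: bottleneck 5, flow now 5.
Augment Depot→Q→U→Port: bottleneck 6, flow now 11.
No augmenting path remains; maximum flow = 11.
In the residual graph, reachable from Depot: {Depot, P, Q, U}.
Min-cut edges: P→R (5), U→Port (6); capacity 5 + 6 = 11.
Cut capacity 13 exceeds the max flow 11, so it is not minimum.

No — its capacity is 13, but the minimum cut has capacity 11.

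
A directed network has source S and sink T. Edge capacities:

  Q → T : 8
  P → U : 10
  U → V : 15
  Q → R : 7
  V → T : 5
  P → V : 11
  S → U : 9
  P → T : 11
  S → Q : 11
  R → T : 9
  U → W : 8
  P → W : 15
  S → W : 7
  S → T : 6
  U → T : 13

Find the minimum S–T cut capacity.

26

Augment S→T: bottleneck 6, flow now 6.
Augment S→Q→T: bottleneck 8, flow now 14.
Augment S→U→T: bottleneck 9, flow now 23.
Augment S→Q→R→T: bottleneck 3, flow now 26.
No augmenting path remains; maximum flow = 26.
By max-flow min-cut, the minimum cut capacity equals the max flow.
In the residual graph, reachable from S: {S, W}.
Min-cut edges: S→Q (11), S→U (9), S→T (6); capacity 11 + 9 + 6 = 26.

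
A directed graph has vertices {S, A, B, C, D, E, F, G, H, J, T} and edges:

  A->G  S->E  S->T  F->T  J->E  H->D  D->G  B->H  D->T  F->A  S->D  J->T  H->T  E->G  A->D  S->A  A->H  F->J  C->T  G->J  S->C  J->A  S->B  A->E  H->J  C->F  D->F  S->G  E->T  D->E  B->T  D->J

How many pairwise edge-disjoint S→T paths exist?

Assign every edge capacity 1; by Menger, the answer equals the max flow.
Path S→T (+1); total 1.
Path S→B→T (+1); total 2.
Path S→C→T (+1); total 3.
Path S→D→T (+1); total 4.
Path S→E→T (+1); total 5.
Path S→A→H→T (+1); total 6.
Path S→G→J→T (+1); total 7.
No residual S→T path; max flow = 7.
Certifying cut of size 7: {S→A, S→B, S→C, S→D, S→E, S→G, S→T}.

7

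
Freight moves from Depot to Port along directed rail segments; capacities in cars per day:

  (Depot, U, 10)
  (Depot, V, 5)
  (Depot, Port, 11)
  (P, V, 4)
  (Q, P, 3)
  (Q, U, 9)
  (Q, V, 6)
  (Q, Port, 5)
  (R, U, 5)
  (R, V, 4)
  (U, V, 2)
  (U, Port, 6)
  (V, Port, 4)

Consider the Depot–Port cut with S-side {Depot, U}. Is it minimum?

No — its capacity is 24, but the minimum cut has capacity 21.

Given cut capacity: 5 + 11 + 2 + 6 = 24.
Augment Depot→Port: bottleneck 11, flow now 11.
Augment Depot→U→Port: bottleneck 6, flow now 17.
Augment Depot→V→Port: bottleneck 4, flow now 21.
No augmenting path remains; maximum flow = 21.
In the residual graph, reachable from Depot: {Depot, U, V}.
Min-cut edges: Depot→Port (11), U→Port (6), V→Port (4); capacity 11 + 6 + 4 = 21.
Cut capacity 24 exceeds the max flow 21, so it is not minimum.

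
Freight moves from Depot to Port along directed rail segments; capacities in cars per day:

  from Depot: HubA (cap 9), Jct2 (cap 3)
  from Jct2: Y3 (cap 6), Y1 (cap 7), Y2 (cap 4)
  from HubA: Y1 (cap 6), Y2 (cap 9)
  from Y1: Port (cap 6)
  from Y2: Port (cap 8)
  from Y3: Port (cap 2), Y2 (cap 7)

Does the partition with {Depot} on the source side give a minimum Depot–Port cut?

Yes — it is a minimum cut (capacity 12).

Given cut capacity: 3 + 9 = 12.
Augment Depot→Jct2→Y1→Port: bottleneck 3, flow now 3.
Augment Depot→HubA→Y1→Port: bottleneck 3, flow now 6.
Augment Depot→HubA→Y2→Port: bottleneck 6, flow now 12.
No augmenting path remains; maximum flow = 12.
Cut capacity 12 equals the max flow, so it is a minimum cut.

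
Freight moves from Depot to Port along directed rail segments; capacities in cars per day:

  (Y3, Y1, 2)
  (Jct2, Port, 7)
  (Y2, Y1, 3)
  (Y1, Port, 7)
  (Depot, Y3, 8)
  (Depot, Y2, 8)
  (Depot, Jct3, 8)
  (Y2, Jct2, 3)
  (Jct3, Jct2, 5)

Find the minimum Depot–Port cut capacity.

12

Augment Depot→Jct3→Jct2→Port: bottleneck 5, flow now 5.
Augment Depot→Y3→Y1→Port: bottleneck 2, flow now 7.
Augment Depot→Y2→Jct2→Port: bottleneck 2, flow now 9.
Augment Depot→Y2→Y1→Port: bottleneck 3, flow now 12.
No augmenting path remains; maximum flow = 12.
By max-flow min-cut, the minimum cut capacity equals the max flow.
In the residual graph, reachable from Depot: {Depot, Jct3, Y3, Y2, Jct2}.
Min-cut edges: Y3→Y1 (2), Y2→Y1 (3), Jct2→Port (7); capacity 2 + 3 + 7 = 12.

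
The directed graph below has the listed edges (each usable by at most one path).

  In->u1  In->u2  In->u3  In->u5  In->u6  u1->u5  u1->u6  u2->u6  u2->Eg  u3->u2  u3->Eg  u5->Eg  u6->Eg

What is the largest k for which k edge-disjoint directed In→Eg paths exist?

Assign every edge capacity 1; by Menger, the answer equals the max flow.
Path In→u2→Eg (+1); total 1.
Path In→u3→Eg (+1); total 2.
Path In→u5→Eg (+1); total 3.
Path In→u6→Eg (+1); total 4.
No residual In→Eg path; max flow = 4.
Certifying cut of size 4: {In→u2, In→u3, u5→Eg, u6→Eg}.

4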